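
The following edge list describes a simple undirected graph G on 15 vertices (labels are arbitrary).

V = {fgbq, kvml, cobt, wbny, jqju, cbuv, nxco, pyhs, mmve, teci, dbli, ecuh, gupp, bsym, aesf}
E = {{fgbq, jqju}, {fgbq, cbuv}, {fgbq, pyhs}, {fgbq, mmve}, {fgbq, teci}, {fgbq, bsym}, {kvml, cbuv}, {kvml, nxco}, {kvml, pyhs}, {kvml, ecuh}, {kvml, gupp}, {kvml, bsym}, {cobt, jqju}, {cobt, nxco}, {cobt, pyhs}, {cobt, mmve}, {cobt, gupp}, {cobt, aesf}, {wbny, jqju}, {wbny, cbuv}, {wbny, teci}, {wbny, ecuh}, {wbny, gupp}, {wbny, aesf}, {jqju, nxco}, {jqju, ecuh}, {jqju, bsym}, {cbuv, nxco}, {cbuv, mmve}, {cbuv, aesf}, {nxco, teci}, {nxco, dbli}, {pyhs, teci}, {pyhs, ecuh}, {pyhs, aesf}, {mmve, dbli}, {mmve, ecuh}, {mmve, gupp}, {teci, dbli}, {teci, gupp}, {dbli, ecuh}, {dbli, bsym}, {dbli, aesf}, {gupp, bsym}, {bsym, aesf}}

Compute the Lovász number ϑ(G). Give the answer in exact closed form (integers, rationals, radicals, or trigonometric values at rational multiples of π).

5

deg(mmve) = 6; N(mmve) = {fgbq, cobt, cbuv, dbli, ecuh, gupp}.
deg(pyhs) = 6; N(pyhs) = {fgbq, kvml, cobt, teci, ecuh, aesf}.
deg(jqju) = 6; N(jqju) = {fgbq, cobt, wbny, nxco, ecuh, bsym}.
deg(bsym) = 6; N(bsym) = {fgbq, kvml, jqju, dbli, gupp, aesf}.
G on 15 vertices is 6-regular; Kneser-type, 2-subsets of [6].
Distinct eigenvalues (to 3 d.p.): [6.0, 1.0, -3.0].
Lovász: ϑ = −15(-3)/(6+-1*(-3)) = 5.
Numerically 5.00000.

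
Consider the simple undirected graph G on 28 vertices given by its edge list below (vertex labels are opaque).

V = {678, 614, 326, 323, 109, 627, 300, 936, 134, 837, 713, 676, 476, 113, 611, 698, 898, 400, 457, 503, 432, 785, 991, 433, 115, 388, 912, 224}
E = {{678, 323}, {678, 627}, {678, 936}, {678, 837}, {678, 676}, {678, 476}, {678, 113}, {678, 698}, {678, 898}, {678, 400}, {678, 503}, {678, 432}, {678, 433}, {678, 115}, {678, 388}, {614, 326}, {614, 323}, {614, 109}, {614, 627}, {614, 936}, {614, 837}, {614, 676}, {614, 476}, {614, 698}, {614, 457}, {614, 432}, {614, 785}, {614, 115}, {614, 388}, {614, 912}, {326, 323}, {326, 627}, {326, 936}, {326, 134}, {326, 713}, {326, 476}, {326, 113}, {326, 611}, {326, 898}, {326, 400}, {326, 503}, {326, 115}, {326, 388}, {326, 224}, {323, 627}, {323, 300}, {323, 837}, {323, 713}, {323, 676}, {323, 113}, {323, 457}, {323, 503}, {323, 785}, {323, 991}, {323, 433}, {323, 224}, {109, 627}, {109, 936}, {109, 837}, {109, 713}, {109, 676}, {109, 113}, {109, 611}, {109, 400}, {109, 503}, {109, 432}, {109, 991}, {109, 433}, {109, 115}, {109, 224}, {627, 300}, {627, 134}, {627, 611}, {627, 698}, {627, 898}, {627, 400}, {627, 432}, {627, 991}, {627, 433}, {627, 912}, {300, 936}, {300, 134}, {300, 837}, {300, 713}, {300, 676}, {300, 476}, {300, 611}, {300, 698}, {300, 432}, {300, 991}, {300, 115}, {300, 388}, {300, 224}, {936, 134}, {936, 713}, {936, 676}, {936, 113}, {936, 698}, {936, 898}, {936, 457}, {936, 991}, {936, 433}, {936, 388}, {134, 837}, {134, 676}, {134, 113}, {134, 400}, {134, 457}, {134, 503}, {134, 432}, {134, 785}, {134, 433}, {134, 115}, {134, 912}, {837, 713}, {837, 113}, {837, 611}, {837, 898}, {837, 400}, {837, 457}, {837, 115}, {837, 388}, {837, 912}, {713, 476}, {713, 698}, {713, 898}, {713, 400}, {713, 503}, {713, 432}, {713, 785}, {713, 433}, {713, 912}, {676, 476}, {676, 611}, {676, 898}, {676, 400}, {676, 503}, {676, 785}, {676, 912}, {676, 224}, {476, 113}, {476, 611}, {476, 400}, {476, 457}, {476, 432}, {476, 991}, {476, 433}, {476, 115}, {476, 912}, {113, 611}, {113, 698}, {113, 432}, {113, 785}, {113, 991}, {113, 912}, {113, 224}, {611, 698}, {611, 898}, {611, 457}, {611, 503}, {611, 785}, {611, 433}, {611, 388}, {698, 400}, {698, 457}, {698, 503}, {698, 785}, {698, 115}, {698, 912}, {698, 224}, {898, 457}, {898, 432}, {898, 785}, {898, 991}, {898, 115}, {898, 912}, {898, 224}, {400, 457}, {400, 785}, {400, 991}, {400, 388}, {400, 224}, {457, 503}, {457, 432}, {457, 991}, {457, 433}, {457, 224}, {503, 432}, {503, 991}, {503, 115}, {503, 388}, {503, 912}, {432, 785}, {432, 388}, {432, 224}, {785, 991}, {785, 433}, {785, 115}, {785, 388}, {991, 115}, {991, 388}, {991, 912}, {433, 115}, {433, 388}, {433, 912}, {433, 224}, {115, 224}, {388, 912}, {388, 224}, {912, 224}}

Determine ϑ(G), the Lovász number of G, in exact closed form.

7

deg(109) = 15; N(109) = {614, 627, 936, 837, 713, 676, 113, 611, 400, 503, 432, 991, 433, 115, 224}.
Vertex 400 has 15 neighbors: 678, 326, 109, 627, 134, 837, 713, 676, 476, 698, 457, 785, 991, 388, 224.
Vertex 326 has 15 neighbors: 614, 323, 627, 936, 134, 713, 476, 113, 611, 898, 400, 503, 115, 388, 224.
deg(388) = 15; N(388) = {678, 614, 326, 300, 936, 837, 611, 400, 503, 432, 785, 991, 433, 912, 224}.
Regular of degree 15 on 28 vertices: this is K(8,2), the Kneser graph.
spec(A) ≈ [15.0, 1.0, -5.0] (distinct, 3 d.p.).
ϑ = −N·λ_min/(λ_max−λ_min) = −28·(-5)/(15−(-5)) = 7.
ϑ(G) ≈ 7.000000.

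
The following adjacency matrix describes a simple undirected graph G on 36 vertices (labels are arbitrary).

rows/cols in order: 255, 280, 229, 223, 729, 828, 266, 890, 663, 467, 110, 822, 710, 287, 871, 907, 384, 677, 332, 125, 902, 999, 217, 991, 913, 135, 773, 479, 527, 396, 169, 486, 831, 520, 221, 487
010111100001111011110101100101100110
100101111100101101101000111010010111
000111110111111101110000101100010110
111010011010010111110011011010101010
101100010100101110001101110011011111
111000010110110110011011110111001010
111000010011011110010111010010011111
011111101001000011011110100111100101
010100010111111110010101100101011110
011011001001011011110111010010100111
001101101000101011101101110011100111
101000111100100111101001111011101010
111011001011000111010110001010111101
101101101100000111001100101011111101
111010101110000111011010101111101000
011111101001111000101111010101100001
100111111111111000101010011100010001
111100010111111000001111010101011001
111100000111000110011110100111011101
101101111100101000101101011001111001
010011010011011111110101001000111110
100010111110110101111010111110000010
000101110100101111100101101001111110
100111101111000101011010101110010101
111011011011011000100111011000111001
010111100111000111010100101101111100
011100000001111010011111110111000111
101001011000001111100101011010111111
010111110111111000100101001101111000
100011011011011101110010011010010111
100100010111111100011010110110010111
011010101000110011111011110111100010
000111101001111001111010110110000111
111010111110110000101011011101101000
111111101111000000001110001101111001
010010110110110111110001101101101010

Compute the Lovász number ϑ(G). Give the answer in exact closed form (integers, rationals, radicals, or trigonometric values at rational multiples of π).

8

deg(396) = 21; N(396) = {255, 729, 828, 890, 663, 110, 822, 287, 871, 907, 677, 332, 125, 217, 135, 773, 527, 486, 520, 221, 487}.
deg(169) = 21; N(169) = {255, 223, 890, 467, 110, 822, 710, 287, 871, 907, 125, 902, 217, 913, 135, 479, 527, 486, 520, 221, 487}.
N(287) = {255, 229, 223, 828, 266, 663, 467, 907, 384, 677, 902, 999, 913, 773, 527, 396, 169, 486, 831, 520, 487}, |N(287)| = 21.
Vertex 110 has 21 neighbors: 229, 223, 828, 266, 663, 710, 871, 384, 677, 332, 902, 999, 991, 913, 135, 527, 396, 169, 520, 221, 487.
21-regular, N=36; Kneser-type, 2-subsets of [9].
Distinct eigenvalues (to 5 d.p.): [21.0, 1.0, -6.0].
With N=36: ϑ(G) = 36·(-1*(-6))/(21−(-6)) = 8.
ϑ(G) ≈ 8.000000.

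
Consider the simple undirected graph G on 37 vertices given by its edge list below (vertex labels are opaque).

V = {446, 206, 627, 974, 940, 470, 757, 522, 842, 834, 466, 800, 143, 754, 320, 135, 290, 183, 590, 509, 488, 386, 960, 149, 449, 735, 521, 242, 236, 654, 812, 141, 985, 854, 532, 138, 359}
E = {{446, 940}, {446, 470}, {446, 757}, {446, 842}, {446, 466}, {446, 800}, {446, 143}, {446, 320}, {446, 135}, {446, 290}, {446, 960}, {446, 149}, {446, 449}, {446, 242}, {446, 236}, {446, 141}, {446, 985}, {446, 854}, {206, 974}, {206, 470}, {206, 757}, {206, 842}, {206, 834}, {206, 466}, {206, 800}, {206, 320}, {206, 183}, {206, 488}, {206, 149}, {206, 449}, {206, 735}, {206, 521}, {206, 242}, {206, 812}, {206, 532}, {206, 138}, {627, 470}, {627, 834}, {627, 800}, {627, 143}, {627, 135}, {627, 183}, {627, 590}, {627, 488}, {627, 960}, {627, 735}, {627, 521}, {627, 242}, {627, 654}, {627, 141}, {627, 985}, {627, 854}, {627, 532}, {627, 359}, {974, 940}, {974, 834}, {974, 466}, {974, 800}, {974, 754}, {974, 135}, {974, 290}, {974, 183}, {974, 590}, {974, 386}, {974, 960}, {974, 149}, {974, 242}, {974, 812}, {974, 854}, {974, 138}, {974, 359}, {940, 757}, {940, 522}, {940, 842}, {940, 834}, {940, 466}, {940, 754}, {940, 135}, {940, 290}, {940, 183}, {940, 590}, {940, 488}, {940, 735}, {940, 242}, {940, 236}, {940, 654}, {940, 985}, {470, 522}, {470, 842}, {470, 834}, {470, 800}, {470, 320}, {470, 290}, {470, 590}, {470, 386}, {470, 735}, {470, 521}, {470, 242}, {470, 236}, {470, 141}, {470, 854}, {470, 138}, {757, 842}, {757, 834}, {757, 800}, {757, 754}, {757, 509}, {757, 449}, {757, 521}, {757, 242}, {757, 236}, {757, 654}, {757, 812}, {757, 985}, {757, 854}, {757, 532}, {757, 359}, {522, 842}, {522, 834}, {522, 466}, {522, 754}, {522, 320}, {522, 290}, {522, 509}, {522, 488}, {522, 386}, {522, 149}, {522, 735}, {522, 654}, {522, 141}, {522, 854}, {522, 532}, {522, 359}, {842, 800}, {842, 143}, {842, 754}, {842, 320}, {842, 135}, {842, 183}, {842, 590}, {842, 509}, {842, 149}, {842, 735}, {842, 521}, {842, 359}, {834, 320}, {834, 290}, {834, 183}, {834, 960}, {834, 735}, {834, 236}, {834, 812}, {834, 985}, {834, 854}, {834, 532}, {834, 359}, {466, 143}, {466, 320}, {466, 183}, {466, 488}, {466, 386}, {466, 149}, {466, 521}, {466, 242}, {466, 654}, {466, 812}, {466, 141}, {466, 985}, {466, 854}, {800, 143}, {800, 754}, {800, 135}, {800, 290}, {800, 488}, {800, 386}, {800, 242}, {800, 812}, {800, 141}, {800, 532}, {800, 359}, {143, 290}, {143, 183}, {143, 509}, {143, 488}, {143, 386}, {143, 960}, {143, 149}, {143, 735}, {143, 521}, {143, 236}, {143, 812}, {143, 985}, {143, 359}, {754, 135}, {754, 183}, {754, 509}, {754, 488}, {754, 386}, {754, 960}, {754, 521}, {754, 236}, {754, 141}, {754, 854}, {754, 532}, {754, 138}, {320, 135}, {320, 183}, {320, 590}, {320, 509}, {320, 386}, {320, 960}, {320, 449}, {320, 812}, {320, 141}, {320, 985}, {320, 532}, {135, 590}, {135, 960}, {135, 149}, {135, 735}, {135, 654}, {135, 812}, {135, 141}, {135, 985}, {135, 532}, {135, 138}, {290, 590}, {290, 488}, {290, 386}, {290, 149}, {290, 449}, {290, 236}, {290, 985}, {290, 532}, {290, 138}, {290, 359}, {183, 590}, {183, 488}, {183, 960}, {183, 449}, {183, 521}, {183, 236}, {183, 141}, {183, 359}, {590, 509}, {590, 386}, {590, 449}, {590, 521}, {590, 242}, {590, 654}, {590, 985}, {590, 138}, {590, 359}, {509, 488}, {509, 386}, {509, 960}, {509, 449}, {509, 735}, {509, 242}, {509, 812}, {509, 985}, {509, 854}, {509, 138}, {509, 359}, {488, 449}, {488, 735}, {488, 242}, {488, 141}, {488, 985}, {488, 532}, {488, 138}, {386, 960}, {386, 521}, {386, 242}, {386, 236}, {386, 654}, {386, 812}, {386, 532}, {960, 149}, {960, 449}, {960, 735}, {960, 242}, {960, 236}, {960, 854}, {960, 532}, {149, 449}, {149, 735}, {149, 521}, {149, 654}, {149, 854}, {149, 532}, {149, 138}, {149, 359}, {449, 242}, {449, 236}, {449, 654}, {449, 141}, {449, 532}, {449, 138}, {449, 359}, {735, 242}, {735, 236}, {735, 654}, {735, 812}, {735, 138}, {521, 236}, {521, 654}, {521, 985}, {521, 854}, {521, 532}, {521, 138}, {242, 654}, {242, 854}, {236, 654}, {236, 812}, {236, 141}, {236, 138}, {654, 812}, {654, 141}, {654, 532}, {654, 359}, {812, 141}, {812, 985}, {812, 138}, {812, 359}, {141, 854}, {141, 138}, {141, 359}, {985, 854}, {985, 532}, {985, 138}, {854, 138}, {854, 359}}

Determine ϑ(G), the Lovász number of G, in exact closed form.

N(842) = {446, 206, 940, 470, 757, 522, 800, 143, 754, 320, 135, 183, 590, 509, 149, 735, 521, 359}, |N(842)| = 18.
Vertex 359 has 18 neighbors: 627, 974, 757, 522, 842, 834, 800, 143, 290, 183, 590, 509, 149, 449, 654, 812, 141, 854.
deg(590) = 18; N(590) = {627, 974, 940, 470, 842, 320, 135, 290, 183, 509, 386, 449, 521, 242, 654, 985, 138, 359}.
deg(449) = 18; N(449) = {446, 206, 757, 320, 290, 183, 590, 509, 488, 960, 149, 242, 236, 654, 141, 532, 138, 359}.
18-regular, N=37; SR(37,18,8,9) — a Paley graph.
A has 3 distinct eigenvalues ≈ [18.0, 2.541, -3.541].
λ_max=18, λ_min=-sqrt(37)/2 - 1/2; ϑ = −37·λ_min/(λ_max−λ_min) = sqrt(37).
ϑ(G) ≈ 6.0828.

sqrt(37)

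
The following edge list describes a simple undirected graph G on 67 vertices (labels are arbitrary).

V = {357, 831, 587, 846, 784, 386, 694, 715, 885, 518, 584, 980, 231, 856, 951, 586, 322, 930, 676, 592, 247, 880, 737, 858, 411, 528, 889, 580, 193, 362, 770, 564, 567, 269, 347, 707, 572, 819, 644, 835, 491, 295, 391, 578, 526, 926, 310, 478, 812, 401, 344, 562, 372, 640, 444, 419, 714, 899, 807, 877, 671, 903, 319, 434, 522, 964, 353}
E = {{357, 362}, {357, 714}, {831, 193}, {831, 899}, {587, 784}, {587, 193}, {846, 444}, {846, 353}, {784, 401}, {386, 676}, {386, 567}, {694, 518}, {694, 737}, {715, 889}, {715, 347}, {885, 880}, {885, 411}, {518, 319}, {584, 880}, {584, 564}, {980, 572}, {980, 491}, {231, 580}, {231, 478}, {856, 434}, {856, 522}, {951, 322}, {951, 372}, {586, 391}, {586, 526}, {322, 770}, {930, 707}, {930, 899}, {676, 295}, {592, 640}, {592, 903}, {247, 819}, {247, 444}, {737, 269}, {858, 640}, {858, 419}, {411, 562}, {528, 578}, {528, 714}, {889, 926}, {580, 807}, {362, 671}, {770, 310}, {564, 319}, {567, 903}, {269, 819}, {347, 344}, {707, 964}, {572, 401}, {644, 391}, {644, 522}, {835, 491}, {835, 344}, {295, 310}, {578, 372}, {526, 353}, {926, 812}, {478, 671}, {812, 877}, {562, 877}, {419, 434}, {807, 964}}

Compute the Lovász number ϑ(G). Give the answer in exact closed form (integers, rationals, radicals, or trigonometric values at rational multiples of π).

Vertex 880 has 2 neighbors: 885, 584.
N(640) = {592, 858}, |N(640)| = 2.
N(856) = {434, 522}, |N(856)| = 2.
N(770) = {322, 310}, |N(770)| = 2.
2-regular, N=67; the odd cycle C_{67}.
A has 34 distinct eigenvalues ≈ [2.0, 1.991212, 1.964925, 1.92137, 1.860931, 1.784137, 1.691664, 1.584325, 1.463063, 1.328943, 1.183144, 1.026948, 0.861727, 0.688934, 0.510086, 0.326755, 0.140552, -0.046885, -0.233911, -0.418881, -0.600169, -0.776184, -0.945377, -1.106262, -1.257426, -1.397539, -1.52537, -1.639797, -1.739813, -1.824539, -1.893231, -1.945286, -1.980245, -1.997802].
With N=67: ϑ(G) = 67·(-(-1)*2*cos(pi/67))/(2−(-2*cos(pi/67))) = 67*cos(pi/67)/(cos(pi/67) + 1).
= 33.4815798… (decimal).
α=33, χ(Ḡ)=34; ϑ=67*cos(pi/67)/(cos(pi/67) + 1) lies between (both strict).

67*cos(pi/67)/(cos(pi/67) + 1)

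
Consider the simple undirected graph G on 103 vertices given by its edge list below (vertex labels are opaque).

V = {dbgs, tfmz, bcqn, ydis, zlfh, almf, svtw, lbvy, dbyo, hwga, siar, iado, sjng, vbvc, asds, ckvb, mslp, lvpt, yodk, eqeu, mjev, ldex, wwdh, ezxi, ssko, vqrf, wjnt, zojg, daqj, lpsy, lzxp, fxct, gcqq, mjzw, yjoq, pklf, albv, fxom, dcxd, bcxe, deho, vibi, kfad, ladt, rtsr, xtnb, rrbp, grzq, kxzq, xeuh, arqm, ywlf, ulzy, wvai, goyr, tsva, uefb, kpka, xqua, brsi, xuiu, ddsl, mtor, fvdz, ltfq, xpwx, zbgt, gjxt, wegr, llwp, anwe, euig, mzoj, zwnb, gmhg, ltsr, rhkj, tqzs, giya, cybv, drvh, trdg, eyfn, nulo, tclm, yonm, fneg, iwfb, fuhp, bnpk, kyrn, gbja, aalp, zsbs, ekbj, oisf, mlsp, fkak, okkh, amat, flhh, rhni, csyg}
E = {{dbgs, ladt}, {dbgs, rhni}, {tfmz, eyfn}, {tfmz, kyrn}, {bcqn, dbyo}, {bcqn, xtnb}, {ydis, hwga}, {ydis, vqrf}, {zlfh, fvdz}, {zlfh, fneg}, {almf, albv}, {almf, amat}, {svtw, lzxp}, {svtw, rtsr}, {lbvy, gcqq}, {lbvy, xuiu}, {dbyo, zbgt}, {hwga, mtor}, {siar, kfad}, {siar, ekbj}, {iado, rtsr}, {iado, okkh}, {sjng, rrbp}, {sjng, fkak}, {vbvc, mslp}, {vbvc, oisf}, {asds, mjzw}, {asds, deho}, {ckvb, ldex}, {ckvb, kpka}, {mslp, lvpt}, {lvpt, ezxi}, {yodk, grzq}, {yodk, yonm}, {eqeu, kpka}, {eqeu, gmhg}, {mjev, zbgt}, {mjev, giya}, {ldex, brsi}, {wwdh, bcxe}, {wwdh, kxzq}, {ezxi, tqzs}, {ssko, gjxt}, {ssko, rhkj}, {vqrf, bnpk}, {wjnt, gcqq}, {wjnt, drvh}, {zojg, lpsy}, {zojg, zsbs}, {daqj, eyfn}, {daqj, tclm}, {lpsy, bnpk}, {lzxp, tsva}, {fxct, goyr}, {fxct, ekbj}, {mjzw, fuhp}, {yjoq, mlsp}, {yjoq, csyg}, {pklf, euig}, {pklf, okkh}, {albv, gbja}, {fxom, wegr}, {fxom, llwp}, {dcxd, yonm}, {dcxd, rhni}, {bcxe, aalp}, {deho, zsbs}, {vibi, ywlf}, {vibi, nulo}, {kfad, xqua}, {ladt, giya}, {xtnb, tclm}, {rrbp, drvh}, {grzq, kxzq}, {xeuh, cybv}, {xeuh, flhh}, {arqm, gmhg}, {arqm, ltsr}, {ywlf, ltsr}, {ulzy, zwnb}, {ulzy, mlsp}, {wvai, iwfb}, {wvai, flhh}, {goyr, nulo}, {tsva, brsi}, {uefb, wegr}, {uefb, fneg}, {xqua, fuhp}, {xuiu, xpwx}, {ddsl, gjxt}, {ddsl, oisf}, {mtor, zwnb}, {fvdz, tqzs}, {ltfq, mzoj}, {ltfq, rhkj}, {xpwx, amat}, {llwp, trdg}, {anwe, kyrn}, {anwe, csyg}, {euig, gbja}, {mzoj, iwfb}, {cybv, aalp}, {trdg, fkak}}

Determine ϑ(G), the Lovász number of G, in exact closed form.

deg(fkak) = 2; N(fkak) = {sjng, trdg}.
N(grzq) = {yodk, kxzq}, |N(grzq)| = 2.
deg(bnpk) = 2; N(bnpk) = {vqrf, lpsy}.
N(ltfq) = {mzoj, rhkj}, |N(ltfq)| = 2.
Every vertex has degree 2 (N=103); a single 103-cycle (edge-transitive).
Distinct eigenvalues (to 4 d.p.): [2.0, 1.9963, 1.9851, 1.9666, 1.9408, 1.9077, 1.8675, 1.8204, 1.7665, 1.7061, 1.6393, 1.5664, 1.4876, 1.4034, 1.3139, 1.2195, 1.1206, 1.0176, 0.9107, 0.8004, 0.6872, 0.5714, 0.4535, 0.3339, 0.2131, 0.0915, -0.0305, -0.1524, -0.2736, -0.3939, -0.5127, -0.6296, -0.7442, -0.856, -0.9646, -1.0696, -1.1706, -1.2673, -1.3593, -1.4462, -1.5277, -1.6036, -1.6735, -1.7371, -1.7943, -1.8448, -1.8885, -1.9251, -1.9546, -1.9768, -1.9916, -1.9991].
ϑ = −N·λ_min/(λ_max−λ_min) = −103·(-2*cos(pi/103))/(2−(-2*cos(pi/103))) = 103*cos(pi/103)/(cos(pi/103) + 1).
= 51.4880… (decimal).
Sandwich: α(G)=51 ≤ ϑ(G)=103*cos(pi/103)/(cos(pi/103) + 1) ≤ χ(Ḡ)=52 (both strict).

103*cos(pi/103)/(cos(pi/103) + 1)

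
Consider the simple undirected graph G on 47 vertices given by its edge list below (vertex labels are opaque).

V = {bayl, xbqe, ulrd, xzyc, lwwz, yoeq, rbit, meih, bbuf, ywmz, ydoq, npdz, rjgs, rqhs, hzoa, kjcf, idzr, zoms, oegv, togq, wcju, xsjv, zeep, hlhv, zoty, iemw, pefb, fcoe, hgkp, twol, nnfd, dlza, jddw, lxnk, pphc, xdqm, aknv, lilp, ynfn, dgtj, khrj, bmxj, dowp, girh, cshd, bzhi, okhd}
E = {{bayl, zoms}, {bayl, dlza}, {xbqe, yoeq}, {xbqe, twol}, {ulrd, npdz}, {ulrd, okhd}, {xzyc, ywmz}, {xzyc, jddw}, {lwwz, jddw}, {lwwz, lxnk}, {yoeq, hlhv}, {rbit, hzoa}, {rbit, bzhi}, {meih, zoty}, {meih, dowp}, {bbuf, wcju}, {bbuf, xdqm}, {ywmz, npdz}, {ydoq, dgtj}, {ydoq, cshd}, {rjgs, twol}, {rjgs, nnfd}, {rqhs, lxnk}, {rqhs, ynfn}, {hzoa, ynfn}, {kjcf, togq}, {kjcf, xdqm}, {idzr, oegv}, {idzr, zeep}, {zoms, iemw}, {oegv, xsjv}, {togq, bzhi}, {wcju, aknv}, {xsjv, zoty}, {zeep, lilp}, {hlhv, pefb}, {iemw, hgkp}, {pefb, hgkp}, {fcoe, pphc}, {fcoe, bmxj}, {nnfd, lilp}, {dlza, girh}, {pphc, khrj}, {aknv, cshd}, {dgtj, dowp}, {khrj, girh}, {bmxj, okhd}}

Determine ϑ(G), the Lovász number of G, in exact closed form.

Vertex ydoq has 2 neighbors: dgtj, cshd.
deg(oegv) = 2; N(oegv) = {idzr, xsjv}.
deg(ulrd) = 2; N(ulrd) = {npdz, okhd}.
Vertex hgkp has 2 neighbors: iemw, pefb.
Every vertex has degree 2 (N=47); this is C_{47}, the 47-cycle.
A has 24 distinct eigenvalues ≈ [2.0, 1.982155, 1.928938, 1.8413, 1.720803, 1.569599, 1.390385, 1.186359, 0.961164, 0.718816, 0.46364, 0.200191, -0.06683, -0.332659, -0.592551, -0.84187, -1.076165, -1.291256, -1.483304, -1.648883, -1.785038, -1.889338, -1.959923, -1.995534].
ϑ = −N·λ_min/(λ_max−λ_min) = −47·(-2*cos(pi/47))/(2−(-2*cos(pi/47))) = 47*cos(pi/47)/(cos(pi/47) + 1).
ϑ(G) ≈ 23.473731.
23 ≤ 47*cos(pi/47)/(cos(pi/47) + 1) ≤ 24: both strict.

47*cos(pi/47)/(cos(pi/47) + 1)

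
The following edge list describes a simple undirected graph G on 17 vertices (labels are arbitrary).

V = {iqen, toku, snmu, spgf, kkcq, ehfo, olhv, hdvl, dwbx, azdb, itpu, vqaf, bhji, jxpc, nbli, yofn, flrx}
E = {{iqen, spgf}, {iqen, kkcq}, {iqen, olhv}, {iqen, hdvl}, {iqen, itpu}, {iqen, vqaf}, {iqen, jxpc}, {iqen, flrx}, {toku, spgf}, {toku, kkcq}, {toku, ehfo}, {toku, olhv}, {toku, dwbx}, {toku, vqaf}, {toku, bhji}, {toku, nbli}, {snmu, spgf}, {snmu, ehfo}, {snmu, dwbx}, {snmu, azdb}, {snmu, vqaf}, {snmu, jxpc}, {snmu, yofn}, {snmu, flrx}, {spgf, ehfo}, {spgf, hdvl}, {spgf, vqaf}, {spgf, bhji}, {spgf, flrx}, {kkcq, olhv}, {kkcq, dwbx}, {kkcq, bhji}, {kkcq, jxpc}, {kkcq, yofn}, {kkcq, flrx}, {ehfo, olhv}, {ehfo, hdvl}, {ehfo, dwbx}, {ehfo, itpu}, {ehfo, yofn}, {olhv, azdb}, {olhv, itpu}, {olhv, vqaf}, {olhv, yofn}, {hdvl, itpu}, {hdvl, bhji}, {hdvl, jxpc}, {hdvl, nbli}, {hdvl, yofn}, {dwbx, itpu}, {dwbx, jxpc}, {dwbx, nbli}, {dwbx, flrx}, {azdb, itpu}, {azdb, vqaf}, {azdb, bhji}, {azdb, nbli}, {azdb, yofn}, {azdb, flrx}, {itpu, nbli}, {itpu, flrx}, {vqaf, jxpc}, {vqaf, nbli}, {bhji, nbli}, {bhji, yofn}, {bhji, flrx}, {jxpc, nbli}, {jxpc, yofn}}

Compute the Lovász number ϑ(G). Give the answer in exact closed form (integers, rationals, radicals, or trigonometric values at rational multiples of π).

N(vqaf) = {iqen, toku, snmu, spgf, olhv, azdb, jxpc, nbli}, |N(vqaf)| = 8.
Vertex iqen has 8 neighbors: spgf, kkcq, olhv, hdvl, itpu, vqaf, jxpc, flrx.
Vertex nbli has 8 neighbors: toku, hdvl, dwbx, azdb, itpu, vqaf, bhji, jxpc.
N(kkcq) = {iqen, toku, olhv, dwbx, bhji, jxpc, yofn, flrx}, |N(kkcq)| = 8.
G on 17 vertices is 8-regular; Paley(17): SR with (k,λ,μ)=(8,3,4).
spec(A) ≈ [8.0, 1.562, -2.562] (distinct, 3 d.p.).
ϑ = −N·λ_min/(λ_max−λ_min) = −17·(-sqrt(17)/2 - 1/2)/(8−(-sqrt(17)/2 - 1/2)) = sqrt(17).
= 4.1231056… (decimal).

sqrt(17)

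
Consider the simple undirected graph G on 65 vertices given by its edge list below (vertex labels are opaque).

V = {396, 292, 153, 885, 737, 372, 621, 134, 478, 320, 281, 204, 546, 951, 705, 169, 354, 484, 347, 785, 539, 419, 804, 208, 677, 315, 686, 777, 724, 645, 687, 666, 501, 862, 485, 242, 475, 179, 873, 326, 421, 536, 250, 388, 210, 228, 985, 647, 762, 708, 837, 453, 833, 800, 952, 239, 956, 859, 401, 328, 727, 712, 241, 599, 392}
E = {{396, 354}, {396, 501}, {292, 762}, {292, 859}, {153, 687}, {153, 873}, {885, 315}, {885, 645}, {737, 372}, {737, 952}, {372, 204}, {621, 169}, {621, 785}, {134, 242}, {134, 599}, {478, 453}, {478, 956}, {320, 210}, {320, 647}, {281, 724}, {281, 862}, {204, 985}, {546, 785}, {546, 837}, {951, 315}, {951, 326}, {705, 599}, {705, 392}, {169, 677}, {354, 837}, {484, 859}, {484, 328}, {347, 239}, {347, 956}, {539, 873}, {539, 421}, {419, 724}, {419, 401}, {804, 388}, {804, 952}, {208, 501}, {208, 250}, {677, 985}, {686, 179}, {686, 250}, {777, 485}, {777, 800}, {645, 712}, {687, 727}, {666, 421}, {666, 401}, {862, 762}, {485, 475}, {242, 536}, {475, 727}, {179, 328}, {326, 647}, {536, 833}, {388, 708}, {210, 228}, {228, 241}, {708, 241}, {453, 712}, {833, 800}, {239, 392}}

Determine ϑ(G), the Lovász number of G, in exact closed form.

65*cos(pi/65)/(cos(pi/65) + 1)

Vertex 153 has 2 neighbors: 687, 873.
Vertex 478 has 2 neighbors: 453, 956.
N(208) = {501, 250}, |N(208)| = 2.
deg(320) = 2; N(320) = {210, 647}.
65-vertex 2-regular graph: the odd cycle C_{65}.
Distinct eigenvalues (to 4 d.p.): [2.0, 1.9907, 1.9627, 1.9165, 1.8523, 1.7709, 1.6729, 1.5593, 1.4312, 1.2897, 1.1361, 0.972, 0.7987, 0.618, 0.4316, 0.2411, 0.0483, -0.1449, -0.3367, -0.5254, -0.7092, -0.8864, -1.0553, -1.2143, -1.362, -1.497, -1.618, -1.7239, -1.8137, -1.8866, -1.9419, -1.979, -1.9977].
λ_max=2, λ_min=-2*cos(pi/65); ϑ = −65·λ_min/(λ_max−λ_min) = 65*cos(pi/65)/(cos(pi/65) + 1).
ϑ(G) ≈ 32.4810126.
Sandwich: α(G)=32 ≤ ϑ(G)=65*cos(pi/65)/(cos(pi/65) + 1) ≤ χ(Ḡ)=33 (both strict).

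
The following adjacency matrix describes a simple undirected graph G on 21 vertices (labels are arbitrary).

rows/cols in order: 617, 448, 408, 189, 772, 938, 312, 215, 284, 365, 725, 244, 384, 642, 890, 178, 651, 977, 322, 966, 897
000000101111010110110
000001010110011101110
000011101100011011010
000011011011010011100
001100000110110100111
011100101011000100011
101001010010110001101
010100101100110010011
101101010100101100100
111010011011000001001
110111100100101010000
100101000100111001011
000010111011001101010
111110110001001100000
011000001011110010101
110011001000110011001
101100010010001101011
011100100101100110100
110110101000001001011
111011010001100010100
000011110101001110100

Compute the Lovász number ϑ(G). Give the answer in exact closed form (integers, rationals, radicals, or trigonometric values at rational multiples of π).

6

N(890) = {448, 408, 284, 725, 244, 384, 642, 651, 322, 897}, |N(890)| = 10.
deg(725) = 10; N(725) = {617, 448, 189, 772, 938, 312, 365, 384, 890, 651}.
deg(938) = 10; N(938) = {448, 408, 189, 312, 284, 725, 244, 178, 966, 897}.
deg(448) = 10; N(448) = {938, 215, 365, 725, 642, 890, 178, 977, 322, 966}.
Regular of degree 10 on 21 vertices: Kneser K(7,2) on C(7,2)=21 vertices.
The 3 distinct eigenvalues: [10.0, 1.0, -4.0].
λ_max=10, λ_min=-4; ϑ = −21·λ_min/(λ_max−λ_min) = 6.
= 6.00000… (decimal).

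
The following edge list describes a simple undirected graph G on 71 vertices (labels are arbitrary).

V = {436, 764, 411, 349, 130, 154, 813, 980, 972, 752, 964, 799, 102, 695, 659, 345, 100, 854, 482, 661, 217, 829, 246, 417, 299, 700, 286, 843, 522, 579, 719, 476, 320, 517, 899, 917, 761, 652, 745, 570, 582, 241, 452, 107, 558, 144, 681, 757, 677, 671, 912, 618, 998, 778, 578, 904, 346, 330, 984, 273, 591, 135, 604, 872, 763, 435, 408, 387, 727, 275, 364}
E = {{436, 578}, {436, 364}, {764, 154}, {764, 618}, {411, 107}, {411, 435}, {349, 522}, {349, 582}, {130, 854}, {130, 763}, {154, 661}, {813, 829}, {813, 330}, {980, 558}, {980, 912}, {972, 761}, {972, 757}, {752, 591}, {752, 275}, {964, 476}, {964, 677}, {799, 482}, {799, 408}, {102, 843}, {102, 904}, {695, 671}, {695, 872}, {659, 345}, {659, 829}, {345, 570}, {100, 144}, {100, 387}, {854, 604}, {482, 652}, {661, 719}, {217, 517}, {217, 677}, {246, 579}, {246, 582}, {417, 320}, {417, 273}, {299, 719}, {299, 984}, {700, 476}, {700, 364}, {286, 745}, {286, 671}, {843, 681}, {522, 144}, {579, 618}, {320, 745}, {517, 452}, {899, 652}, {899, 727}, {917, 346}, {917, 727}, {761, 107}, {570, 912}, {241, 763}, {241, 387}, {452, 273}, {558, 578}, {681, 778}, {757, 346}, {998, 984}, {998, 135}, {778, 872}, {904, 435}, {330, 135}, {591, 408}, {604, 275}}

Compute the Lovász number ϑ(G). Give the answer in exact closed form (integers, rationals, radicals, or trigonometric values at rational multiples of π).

71*cos(pi/71)/(cos(pi/71) + 1)

N(998) = {984, 135}, |N(998)| = 2.
N(330) = {813, 135}, |N(330)| = 2.
deg(517) = 2; N(517) = {217, 452}.
deg(558) = 2; N(558) = {980, 578}.
2-regular, N=71; the odd cycle C_{71}.
Distinct eigenvalues (to 5 d.p.): [2.0, 1.99217, 1.96876, 1.92993, 1.876, 1.80739, 1.72463, 1.62837, 1.51937, 1.39848, 1.26665, 1.1249, 0.97435, 0.81617, 0.6516, 0.48194, 0.3085, 0.13265, -0.04424, -0.22079, -0.3956, -0.56732, -0.7346, -0.89613, -1.05065, -1.19694, -1.33387, -1.46036, -1.57542, -1.67814, -1.76774, -1.8435, -1.90483, -1.95125, -1.98241, -1.99804].
λ_max=2, λ_min=-2*cos(pi/71); ϑ = −71·λ_min/(λ_max−λ_min) = 71*cos(pi/71)/(cos(pi/71) + 1).
Numerically 35.4826183.
Sandwich: α(G)=35 ≤ ϑ(G)=71*cos(pi/71)/(cos(pi/71) + 1) ≤ χ(Ḡ)=36 (both strict).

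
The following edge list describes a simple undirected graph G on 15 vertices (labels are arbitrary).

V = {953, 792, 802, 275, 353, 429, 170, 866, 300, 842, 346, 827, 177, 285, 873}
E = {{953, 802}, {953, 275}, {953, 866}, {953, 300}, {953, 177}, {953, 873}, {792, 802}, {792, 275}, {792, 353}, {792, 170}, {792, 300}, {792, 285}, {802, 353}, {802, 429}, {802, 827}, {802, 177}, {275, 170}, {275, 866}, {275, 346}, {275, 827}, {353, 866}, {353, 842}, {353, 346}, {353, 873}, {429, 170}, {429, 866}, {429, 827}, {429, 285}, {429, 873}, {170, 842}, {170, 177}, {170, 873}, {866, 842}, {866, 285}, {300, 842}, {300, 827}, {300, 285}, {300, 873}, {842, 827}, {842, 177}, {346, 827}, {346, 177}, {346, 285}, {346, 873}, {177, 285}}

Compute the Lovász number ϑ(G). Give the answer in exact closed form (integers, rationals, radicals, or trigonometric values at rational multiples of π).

deg(873) = 6; N(873) = {953, 353, 429, 170, 300, 346}.
Vertex 802 has 6 neighbors: 953, 792, 353, 429, 827, 177.
Vertex 429 has 6 neighbors: 802, 170, 866, 827, 285, 873.
deg(275) = 6; N(275) = {953, 792, 170, 866, 346, 827}.
Every vertex has degree 6 (N=15); this is K(6,2), the Kneser graph.
A has 3 distinct eigenvalues ≈ [6.0, 1.0, -3.0].
Lovász (edge-transitive): ϑ = −15·(-3)/((6)−(-3)) = 5.
= 5.0000… (decimal).

5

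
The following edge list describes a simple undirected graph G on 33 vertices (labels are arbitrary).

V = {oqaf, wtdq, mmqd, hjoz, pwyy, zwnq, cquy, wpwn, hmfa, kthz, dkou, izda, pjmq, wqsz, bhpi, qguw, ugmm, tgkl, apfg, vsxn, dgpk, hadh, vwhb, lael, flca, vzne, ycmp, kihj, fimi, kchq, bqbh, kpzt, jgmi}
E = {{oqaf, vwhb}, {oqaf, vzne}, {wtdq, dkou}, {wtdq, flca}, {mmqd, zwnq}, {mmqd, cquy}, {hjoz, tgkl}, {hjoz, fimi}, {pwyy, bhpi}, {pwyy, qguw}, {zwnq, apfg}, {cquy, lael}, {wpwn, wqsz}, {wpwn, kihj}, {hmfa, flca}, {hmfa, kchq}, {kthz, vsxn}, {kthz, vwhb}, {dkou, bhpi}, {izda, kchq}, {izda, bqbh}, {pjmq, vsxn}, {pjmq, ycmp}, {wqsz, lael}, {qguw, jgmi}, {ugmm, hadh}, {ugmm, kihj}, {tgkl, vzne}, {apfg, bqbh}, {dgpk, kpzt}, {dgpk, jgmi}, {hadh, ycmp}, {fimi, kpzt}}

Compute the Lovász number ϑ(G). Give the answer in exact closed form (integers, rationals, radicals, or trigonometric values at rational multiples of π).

Vertex wpwn has 2 neighbors: wqsz, kihj.
Vertex vwhb has 2 neighbors: oqaf, kthz.
deg(qguw) = 2; N(qguw) = {pwyy, jgmi}.
N(jgmi) = {qguw, dgpk}, |N(jgmi)| = 2.
Regular of degree 2 on 33 vertices: connected 2-regular on 33 ⇒ C_{33}.
A has 17 distinct eigenvalues ≈ [2.0, 1.964, 1.857, 1.683, 1.447, 1.16, 0.831, 0.472, 0.095, -0.285, -0.654, -1.0, -1.31, -1.572, -1.778, -1.919, -1.991].
ϑ = −N·λ_min/(λ_max−λ_min) = −33·(-2*cos(pi/33))/(2−(-2*cos(pi/33))) = 33*cos(pi/33)/(cos(pi/33) + 1).
ϑ(G) ≈ 16.462559.
α=16, χ(Ḡ)=17; ϑ=33*cos(pi/33)/(cos(pi/33) + 1) lies between (both strict).

33*cos(pi/33)/(cos(pi/33) + 1)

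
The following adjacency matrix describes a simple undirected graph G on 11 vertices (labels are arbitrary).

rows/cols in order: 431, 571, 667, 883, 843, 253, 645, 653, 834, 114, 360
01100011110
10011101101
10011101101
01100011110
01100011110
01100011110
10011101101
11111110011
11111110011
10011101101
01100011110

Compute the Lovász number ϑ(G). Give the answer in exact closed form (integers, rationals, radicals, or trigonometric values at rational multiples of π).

5

deg(114) = 7; N(114) = {431, 883, 843, 253, 653, 834, 360}.
Vertex 843 has 6 neighbors: 571, 667, 645, 653, 834, 114.
Vertex 834 has 9 neighbors: 431, 571, 667, 883, 843, 253, 645, 114, 360.
N(667) = {431, 883, 843, 253, 653, 834, 360}, |N(667)| = 7.
Complete 3-partite, parts [5, 4, 2]: perfect, ϑ = α = 5.
Numerically 5.00000000.
α=5, χ(Ḡ)=5; ϑ=5 lies between (collapsed).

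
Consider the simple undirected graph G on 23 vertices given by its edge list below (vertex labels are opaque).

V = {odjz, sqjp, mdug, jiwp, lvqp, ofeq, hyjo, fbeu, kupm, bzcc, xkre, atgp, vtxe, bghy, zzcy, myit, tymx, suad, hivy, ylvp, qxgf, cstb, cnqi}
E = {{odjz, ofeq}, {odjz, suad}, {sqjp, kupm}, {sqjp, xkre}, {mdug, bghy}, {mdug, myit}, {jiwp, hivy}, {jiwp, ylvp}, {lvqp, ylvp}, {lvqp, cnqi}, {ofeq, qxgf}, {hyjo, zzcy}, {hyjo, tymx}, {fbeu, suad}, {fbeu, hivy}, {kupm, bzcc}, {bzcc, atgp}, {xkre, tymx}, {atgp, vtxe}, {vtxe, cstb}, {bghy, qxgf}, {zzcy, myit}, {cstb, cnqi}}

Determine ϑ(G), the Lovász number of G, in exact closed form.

Vertex jiwp has 2 neighbors: hivy, ylvp.
N(bzcc) = {kupm, atgp}, |N(bzcc)| = 2.
N(hyjo) = {zzcy, tymx}, |N(hyjo)| = 2.
deg(zzcy) = 2; N(zzcy) = {hyjo, myit}.
Every vertex has degree 2 (N=23); this is C_{23}, the 23-cycle.
spec(A) ≈ [2.0, 1.9258, 1.7088, 1.3651, 0.9201, 0.4069, -0.1365, -0.6698, -1.1534, -1.5514, -1.8344, -1.9814] (distinct, 4 d.p.).
λ_max=2, λ_min=-2*cos(pi/23); ϑ = −23·λ_min/(λ_max−λ_min) = 23*cos(pi/23)/(cos(pi/23) + 1).
≈ 11.446193612 (to 9 d.p.).
11 ≤ 23*cos(pi/23)/(cos(pi/23) + 1) ≤ 12: both strict.

23*cos(pi/23)/(cos(pi/23) + 1)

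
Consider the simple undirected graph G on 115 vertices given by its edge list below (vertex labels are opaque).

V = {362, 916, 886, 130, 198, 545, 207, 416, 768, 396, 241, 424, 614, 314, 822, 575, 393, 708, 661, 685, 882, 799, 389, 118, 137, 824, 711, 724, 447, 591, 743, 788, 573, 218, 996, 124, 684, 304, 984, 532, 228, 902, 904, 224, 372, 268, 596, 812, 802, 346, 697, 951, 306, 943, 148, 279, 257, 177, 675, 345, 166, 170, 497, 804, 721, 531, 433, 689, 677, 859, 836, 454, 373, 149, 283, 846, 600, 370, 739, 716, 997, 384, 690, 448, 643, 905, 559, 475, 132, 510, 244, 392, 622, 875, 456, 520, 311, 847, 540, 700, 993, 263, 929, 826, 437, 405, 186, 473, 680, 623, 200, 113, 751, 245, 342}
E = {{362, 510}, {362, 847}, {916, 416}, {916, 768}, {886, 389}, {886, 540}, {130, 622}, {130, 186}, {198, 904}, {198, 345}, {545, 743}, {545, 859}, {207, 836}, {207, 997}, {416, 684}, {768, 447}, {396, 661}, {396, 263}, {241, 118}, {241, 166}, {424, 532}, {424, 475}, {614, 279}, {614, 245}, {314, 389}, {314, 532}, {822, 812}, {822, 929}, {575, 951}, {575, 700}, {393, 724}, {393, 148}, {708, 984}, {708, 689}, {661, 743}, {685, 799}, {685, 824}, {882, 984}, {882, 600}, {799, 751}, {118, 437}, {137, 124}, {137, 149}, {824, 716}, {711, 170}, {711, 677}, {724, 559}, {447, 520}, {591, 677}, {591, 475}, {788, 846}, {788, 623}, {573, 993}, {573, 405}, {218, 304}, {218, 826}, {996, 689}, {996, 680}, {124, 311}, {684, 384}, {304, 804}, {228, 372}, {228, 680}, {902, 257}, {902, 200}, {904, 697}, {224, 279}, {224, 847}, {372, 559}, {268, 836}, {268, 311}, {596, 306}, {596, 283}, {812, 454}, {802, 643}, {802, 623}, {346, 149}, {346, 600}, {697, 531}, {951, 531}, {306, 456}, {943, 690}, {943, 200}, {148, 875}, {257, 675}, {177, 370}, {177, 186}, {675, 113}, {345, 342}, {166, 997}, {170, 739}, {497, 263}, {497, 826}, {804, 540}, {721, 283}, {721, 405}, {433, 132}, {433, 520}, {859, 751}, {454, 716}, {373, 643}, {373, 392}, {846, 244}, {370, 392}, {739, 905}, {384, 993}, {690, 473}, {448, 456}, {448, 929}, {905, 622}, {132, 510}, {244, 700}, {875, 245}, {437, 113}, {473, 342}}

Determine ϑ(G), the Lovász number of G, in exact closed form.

115*cos(pi/115)/(cos(pi/115) + 1)

Vertex 575 has 2 neighbors: 951, 700.
deg(859) = 2; N(859) = {545, 751}.
deg(540) = 2; N(540) = {886, 804}.
deg(997) = 2; N(997) = {207, 166}.
2-regular, N=115; connected 2-regular on 115 ⇒ C_{115}.
A has 58 distinct eigenvalues ≈ [2.0, 1.997, 1.9881, 1.9732, 1.9524, 1.9258, 1.8935, 1.8555, 1.812, 1.763, 1.7088, 1.6495, 1.5853, 1.5164, 1.4429, 1.3651, 1.2832, 1.1976, 1.1083, 1.0157, 0.9201, 0.8218, 0.721, 0.618, 0.5132, 0.4069, 0.2994, 0.1909, 0.0819, -0.0273, -0.1365, -0.2452, -0.3533, -0.4602, -0.5658, -0.6698, -0.7717, -0.8713, -0.9683, -1.0624, -1.1534, -1.2409, -1.3247, -1.4045, -1.4802, -1.5514, -1.618, -1.6798, -1.7366, -1.7882, -1.8344, -1.8752, -1.9104, -1.9399, -1.9635, -1.9814, -1.9933, -1.9993].
Lovász (edge-transitive): ϑ = −115·(-2*cos(pi/115))/((2)−(-2*cos(pi/115))) = 115*cos(pi/115)/(cos(pi/115) + 1).
≈ 57.4892708 (to 7 d.p.).
Sandwich: α(G)=57 ≤ ϑ(G)=115*cos(pi/115)/(cos(pi/115) + 1) ≤ χ(Ḡ)=58 (both strict).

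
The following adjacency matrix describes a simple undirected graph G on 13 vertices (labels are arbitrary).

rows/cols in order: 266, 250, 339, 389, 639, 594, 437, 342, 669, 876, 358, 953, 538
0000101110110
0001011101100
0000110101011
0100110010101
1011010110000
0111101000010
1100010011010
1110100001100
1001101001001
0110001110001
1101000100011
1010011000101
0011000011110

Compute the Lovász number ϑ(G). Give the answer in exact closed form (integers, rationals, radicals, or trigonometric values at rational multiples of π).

sqrt(13)

deg(250) = 6; N(250) = {389, 594, 437, 342, 876, 358}.
N(953) = {266, 339, 594, 437, 358, 538}, |N(953)| = 6.
Vertex 538 has 6 neighbors: 339, 389, 669, 876, 358, 953.
Vertex 339 has 6 neighbors: 639, 594, 342, 876, 953, 538.
deg(v) = 6 for all v (|V|=13); Paley(13): SR with (k,λ,μ)=(6,2,3).
spec(A) ≈ [6.0, 1.303, -2.303] (distinct, 3 d.p.).
Lovász (edge-transitive): ϑ = −13·(-sqrt(13)/2 - 1/2)/((6)−(-sqrt(13)/2 - 1/2)) = sqrt(13).
= 3.605551… (decimal).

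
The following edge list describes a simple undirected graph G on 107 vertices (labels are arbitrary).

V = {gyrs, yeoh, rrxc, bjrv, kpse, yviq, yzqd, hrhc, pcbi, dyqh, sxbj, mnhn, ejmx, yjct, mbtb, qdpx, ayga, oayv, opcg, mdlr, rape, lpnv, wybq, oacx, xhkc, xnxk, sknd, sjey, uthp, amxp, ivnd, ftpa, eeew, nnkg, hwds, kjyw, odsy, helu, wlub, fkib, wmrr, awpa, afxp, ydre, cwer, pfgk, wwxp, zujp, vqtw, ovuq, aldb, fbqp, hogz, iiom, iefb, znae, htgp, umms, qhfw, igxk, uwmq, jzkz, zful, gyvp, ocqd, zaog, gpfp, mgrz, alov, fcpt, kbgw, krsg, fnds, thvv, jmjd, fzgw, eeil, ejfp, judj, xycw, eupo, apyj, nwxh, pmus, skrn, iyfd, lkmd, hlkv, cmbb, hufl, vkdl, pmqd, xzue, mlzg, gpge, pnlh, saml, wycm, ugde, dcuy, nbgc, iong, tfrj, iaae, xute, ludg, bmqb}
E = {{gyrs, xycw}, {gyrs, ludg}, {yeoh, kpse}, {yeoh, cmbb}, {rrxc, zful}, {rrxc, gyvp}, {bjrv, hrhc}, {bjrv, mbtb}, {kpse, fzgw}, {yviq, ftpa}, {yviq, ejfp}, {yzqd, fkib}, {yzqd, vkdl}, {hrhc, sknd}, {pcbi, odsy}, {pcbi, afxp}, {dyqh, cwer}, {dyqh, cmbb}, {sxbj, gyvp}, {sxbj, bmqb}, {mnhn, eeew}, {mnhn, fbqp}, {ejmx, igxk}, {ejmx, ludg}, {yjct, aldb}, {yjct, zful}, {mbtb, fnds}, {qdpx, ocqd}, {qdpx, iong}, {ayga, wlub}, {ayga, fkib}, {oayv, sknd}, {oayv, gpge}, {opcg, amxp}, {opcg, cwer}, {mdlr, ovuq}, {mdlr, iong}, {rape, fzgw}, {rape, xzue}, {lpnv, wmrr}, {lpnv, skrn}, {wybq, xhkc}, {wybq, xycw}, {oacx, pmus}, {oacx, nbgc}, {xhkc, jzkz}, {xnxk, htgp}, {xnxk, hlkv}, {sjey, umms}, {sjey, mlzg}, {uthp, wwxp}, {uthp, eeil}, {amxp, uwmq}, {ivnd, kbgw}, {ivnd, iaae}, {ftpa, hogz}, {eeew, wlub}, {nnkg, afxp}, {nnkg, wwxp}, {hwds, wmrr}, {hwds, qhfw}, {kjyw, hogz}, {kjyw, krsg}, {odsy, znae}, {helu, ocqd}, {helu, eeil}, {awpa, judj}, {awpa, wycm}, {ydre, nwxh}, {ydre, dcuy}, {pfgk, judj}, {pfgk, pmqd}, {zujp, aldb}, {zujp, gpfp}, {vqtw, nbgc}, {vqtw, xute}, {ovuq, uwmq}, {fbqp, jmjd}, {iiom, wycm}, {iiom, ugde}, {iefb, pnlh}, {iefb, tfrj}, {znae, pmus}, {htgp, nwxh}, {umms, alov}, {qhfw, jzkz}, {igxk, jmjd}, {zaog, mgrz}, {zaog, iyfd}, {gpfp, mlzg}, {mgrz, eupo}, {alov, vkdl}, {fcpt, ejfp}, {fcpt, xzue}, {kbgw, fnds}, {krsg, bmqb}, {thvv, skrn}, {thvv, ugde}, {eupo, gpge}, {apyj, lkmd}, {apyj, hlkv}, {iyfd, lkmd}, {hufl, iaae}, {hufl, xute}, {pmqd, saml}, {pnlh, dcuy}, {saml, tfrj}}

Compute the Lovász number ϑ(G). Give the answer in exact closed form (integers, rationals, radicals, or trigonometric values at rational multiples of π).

N(xhkc) = {wybq, jzkz}, |N(xhkc)| = 2.
deg(zaog) = 2; N(zaog) = {mgrz, iyfd}.
deg(krsg) = 2; N(krsg) = {kjyw, bmqb}.
Vertex fkib has 2 neighbors: yzqd, ayga.
Every vertex has degree 2 (N=107); the odd cycle C_{107}.
A has 54 distinct eigenvalues ≈ [2.0, 1.996553, 1.986223, 1.969046, 1.945082, 1.914413, 1.877144, 1.833404, 1.783344, 1.727137, 1.664975, 1.597075, 1.523668, 1.44501, 1.36137, 1.273037, 1.180316, 1.083526, 0.983001, 0.879087, 0.772143, 0.662537, 0.550647, 0.43686, 0.321566, 0.205163, 0.088054, -0.02936, -0.146672, -0.263478, -0.379376, -0.493966, -0.606854, -0.717649, -0.825971, -0.931446, -1.033709, -1.132409, -1.227206, -1.317772, -1.403795, -1.484979, -1.561044, -1.631728, -1.696787, -1.755997, -1.809154, -1.856074, -1.896596, -1.930579, -1.957908, -1.978487, -1.992247, -1.999138].
Lovász (edge-transitive): ϑ = −107·(-2*cos(pi/107))/((2)−(-2*cos(pi/107))) = 107*cos(pi/107)/(cos(pi/107) + 1).
= 53.488468… (decimal).
Sandwich: α(G)=53 ≤ ϑ(G)=107*cos(pi/107)/(cos(pi/107) + 1) ≤ χ(Ḡ)=54 (both strict).

107*cos(pi/107)/(cos(pi/107) + 1)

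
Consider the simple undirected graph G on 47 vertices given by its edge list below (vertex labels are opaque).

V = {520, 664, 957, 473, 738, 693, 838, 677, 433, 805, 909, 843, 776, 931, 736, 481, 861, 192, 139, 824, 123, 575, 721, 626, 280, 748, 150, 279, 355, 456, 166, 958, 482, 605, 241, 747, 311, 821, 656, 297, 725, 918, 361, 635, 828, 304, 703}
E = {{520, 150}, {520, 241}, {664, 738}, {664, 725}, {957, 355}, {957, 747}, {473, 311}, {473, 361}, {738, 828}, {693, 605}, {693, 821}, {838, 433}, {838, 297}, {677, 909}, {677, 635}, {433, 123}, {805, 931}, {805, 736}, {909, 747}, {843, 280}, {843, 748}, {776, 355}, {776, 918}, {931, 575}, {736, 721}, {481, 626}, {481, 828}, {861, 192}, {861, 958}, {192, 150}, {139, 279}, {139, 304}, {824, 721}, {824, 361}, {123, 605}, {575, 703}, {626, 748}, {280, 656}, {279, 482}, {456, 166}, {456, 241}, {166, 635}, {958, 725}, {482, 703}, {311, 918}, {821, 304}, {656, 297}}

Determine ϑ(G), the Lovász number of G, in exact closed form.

47*cos(pi/47)/(cos(pi/47) + 1)

deg(738) = 2; N(738) = {664, 828}.
deg(909) = 2; N(909) = {677, 747}.
N(150) = {520, 192}, |N(150)| = 2.
deg(297) = 2; N(297) = {838, 656}.
deg(v) = 2 for all v (|V|=47); this is C_{47}, the 47-cycle.
spec(A) ≈ [2.0, 1.982155, 1.928938, 1.8413, 1.720803, 1.569599, 1.390385, 1.186359, 0.961164, 0.718816, 0.46364, 0.200191, -0.06683, -0.332659, -0.592551, -0.84187, -1.076165, -1.291256, -1.483304, -1.648883, -1.785038, -1.889338, -1.959923, -1.995534] (distinct, 6 d.p.).
Lovász: ϑ = −47(-2*cos(pi/47))/(2+-(-1)*2*cos(pi/47)) = 47*cos(pi/47)/(cos(pi/47) + 1).
ϑ(G) ≈ 23.473731493.
α=23, χ(Ḡ)=24; ϑ=47*cos(pi/47)/(cos(pi/47) + 1) lies between (both strict).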